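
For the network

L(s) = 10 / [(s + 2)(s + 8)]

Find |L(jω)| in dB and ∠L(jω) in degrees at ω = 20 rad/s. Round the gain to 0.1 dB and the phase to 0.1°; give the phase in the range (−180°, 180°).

-32.7 dB, -152.5°

At s = jω = j20:
pole (s+2): 2 + j20 → |·| = √(2²+20²) = √404 ≈ 20.1, ∠ = arctan(20/2) ≈ 84.29°
pole (s+8): 8 + j20 → |·| = √(8²+20²) = √464 ≈ 21.541, ∠ = arctan(20/8) ≈ 68.20°
|L| = 10 / 432.97 ≈ 0.023096
Gain = 20 log₁₀(0.023096) ≈ -32.73 dB
∠L = 0.00° − 152.49° = -152.49°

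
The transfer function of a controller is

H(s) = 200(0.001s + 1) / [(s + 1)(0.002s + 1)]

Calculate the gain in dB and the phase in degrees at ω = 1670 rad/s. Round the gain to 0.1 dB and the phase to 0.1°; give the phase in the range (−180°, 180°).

At ω = 1670 rad/s:
zero (1 + j1670·0.001) = 1 + j1.67 → |·| ≈ 1.9465, ∠ ≈ 59.09°
pole (1 + j1670·1) = 1 + j1670 → |·| ≈ 1670, ∠ ≈ 89.97°
pole (1 + j1670·0.002) = 1 + j3.34 → |·| ≈ 3.4865, ∠ ≈ 73.33°
|H| = 200 · 1.9465 / (1670 · 3.4865) ≈ 0.066862
Gain = 20 log₁₀(0.066862) ≈ -23.50 dB
∠H = (59.09°) − (89.97° + 73.33°) = -104.21°

-23.5 dB, -104.2°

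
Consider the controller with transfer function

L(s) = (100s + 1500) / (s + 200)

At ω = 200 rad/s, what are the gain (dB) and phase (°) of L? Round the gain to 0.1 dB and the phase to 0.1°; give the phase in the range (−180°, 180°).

Substitute s = j200:
Numerator: 100(j200) + 1500 = 1500 + j20000
Denominator: (j200) + 200 = 200 + j200
|N| = √(1500² + 20000²) ≈ 20056, ∠N ≈ 85.71°
|D| = √(200² + 200²) ≈ 282.84, ∠D ≈ 45.00°
|L| = 20056 / 282.84 ≈ 70.909
Gain = 20 log₁₀(70.909) ≈ 37.01 dB
∠L = 85.71° − 45.00° = 40.71°

37.0 dB, 40.7°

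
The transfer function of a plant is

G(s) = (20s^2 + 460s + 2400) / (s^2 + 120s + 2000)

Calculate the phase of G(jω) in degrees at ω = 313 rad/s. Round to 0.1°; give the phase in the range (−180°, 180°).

Substitute s = j313:
Numerator: 20(j313)^2 + 460(j313) + 2400 = -1956980 + j143980
Denominator: (j313)^2 + 120(j313) + 2000 = -95969 + j37560
|N| = √(1956980² + 143980²) ≈ 1.9623e+06, ∠N ≈ 175.79°
|D| = √(95969² + 37560²) ≈ 1.0306e+05, ∠D ≈ 158.63°
∠G = 175.79° − 158.63° = 17.16°

17.2°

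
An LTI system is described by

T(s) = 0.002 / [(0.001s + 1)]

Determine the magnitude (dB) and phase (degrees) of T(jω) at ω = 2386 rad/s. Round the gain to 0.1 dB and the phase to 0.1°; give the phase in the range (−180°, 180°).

-62.2 dB, -67.3°

At ω = 2386 rad/s:
pole (1 + j2386·0.001) = 1 + j2.386 → |·| ≈ 2.5871, ∠ ≈ 67.26°
|T| = 0.002 · 1 / (2.5871) ≈ 0.00077307
Gain = 20 log₁₀(0.00077307) ≈ -62.24 dB
∠T = (0°) − (67.26°) = -67.26°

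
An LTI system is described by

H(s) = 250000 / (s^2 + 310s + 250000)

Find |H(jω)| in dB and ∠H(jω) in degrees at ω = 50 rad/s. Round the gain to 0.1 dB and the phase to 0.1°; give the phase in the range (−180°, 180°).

At s = jω = j50:
quadratic: (j50)² + 310·j50 + 250000 = 247500 + j15500 → |·| ≈ 2.4798e+05, ∠ ≈ 3.58°
|H| = 250000 / 2.4798e+05 ≈ 1.0081
Gain = 20 log₁₀(1.0081) ≈ 0.07 dB
∠H = 0.00° − 3.58° = -3.58°

0.1 dB, -3.6°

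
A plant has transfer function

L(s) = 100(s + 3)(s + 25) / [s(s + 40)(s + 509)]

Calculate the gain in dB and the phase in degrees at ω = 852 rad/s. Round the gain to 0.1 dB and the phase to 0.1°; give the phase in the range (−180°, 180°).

At s = jω = j852:
zero (s+3): 3 + j852 → |·| = √(3²+852²) = √725913 ≈ 852.01, ∠ = arctan(852/3) ≈ 89.80°
zero (s+25): 25 + j852 → |·| = √(25²+852²) = √726529 ≈ 852.37, ∠ = arctan(852/25) ≈ 88.32°
pole (s+40): 40 + j852 → |·| = √(40²+852²) = √727504 ≈ 852.94, ∠ = arctan(852/40) ≈ 87.31°
pole (s+509): 509 + j852 → |·| = √(509²+852²) = √984985 ≈ 992.46, ∠ = arctan(852/509) ≈ 59.15°
pole at origin: |s| = 852, ∠ = 90.00° (in denominator)
|L| = 100 · 7.2623e+05 / 7.2123e+08 ≈ 0.10069
Gain = 20 log₁₀(0.10069) ≈ -19.94 dB
∠L = 178.12° − 236.46° = -58.34°

-19.9 dB, -58.3°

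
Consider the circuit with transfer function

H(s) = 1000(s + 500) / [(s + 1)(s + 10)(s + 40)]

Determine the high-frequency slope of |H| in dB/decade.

-40 dB/decade

Each pole contributes −20 dB/decade at high frequency; each zero contributes +20 dB/decade.
Net: 1 zero(s) − 3 pole(s) → -40 dB/decade.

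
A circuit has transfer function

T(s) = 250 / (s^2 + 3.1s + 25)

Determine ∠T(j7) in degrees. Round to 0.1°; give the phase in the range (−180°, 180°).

-137.9°

At s = jω = j7:
quadratic: (j7)² + 3.1·j7 + 25 = -24 + j21.7 → |·| ≈ 32.356, ∠ ≈ 137.88°
∠T = 0.00° − 137.88° = -137.88°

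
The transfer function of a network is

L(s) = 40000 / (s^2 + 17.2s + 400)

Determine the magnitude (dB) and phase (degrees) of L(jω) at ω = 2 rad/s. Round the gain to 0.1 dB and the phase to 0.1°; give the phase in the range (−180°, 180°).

At s = jω = j2:
quadratic: (j2)² + 17.2·j2 + 400 = 396 + j34.4 → |·| ≈ 397.49, ∠ ≈ 4.96°
|L| = 40000 / 397.49 ≈ 100.63
Gain = 20 log₁₀(100.63) ≈ 40.05 dB
∠L = 0.00° − 4.96° = -4.96°

40.1 dB, -5.0°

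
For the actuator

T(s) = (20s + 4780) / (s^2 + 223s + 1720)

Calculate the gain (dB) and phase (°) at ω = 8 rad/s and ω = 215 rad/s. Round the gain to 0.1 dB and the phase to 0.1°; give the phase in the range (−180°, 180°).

Substitute s = j8:
Numerator: 20(j8) + 4780 = 4780 + j160
Denominator: (j8)^2 + 223(j8) + 1720 = 1656 + j1784
|N| = √(4780² + 160²) ≈ 4782.7, ∠N ≈ 1.92°
|D| = √(1656² + 1784²) ≈ 2434.1, ∠D ≈ 47.13°
|T| = 4782.7 / 2434.1 ≈ 1.9649
Gain = 20 log₁₀(1.9649) ≈ 5.87 dB
∠T = 1.92° − 47.13° = -45.21°

Substitute s = j215:
Numerator: 20(j215) + 4780 = 4780 + j4300
Denominator: (j215)^2 + 223(j215) + 1720 = -44505 + j47945
|N| = √(4780² + 4300²) ≈ 6429.5, ∠N ≈ 41.97°
|D| = √(44505² + 47945²) ≈ 65417, ∠D ≈ 132.87°
|T| = 6429.5 / 65417 ≈ 0.098285
Gain = 20 log₁₀(0.098285) ≈ -20.15 dB
∠T = 41.97° − 132.87° = -90.90°

ω = 8: 5.9 dB, -45.2°; ω = 215: -20.2 dB, -90.9°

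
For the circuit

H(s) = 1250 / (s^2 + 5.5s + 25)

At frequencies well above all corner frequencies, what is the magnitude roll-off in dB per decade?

-40 dB/decade

Each pole contributes −20 dB/decade at high frequency; each zero contributes +20 dB/decade.
Net: 0 zero(s) − 2 pole(s) → -40 dB/decade.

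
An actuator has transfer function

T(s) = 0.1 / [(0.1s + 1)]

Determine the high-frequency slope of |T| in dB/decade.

-20 dB/decade

Each pole contributes −20 dB/decade at high frequency; each zero contributes +20 dB/decade.
Net: 0 zero(s) − 1 pole(s) → -20 dB/decade.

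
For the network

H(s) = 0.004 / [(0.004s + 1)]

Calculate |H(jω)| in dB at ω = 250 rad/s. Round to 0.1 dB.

At ω = 250 rad/s:
pole (1 + j250·0.004) = 1 + j1 → |·| ≈ 1.4142, ∠ ≈ 45.00°
|H| = 0.004 · 1 / (1.4142) ≈ 0.0028285
Gain = 20 log₁₀(0.0028285) ≈ -50.97 dB

-51.0 dB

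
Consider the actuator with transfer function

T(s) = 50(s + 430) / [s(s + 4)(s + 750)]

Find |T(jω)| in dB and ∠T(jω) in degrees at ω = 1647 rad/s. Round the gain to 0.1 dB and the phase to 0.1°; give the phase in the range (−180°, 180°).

At s = jω = j1647:
zero (s+430): 430 + j1647 → |·| = √(430²+1647²) = √2897509 ≈ 1702.2, ∠ = arctan(1647/430) ≈ 75.37°
pole (s+4): 4 + j1647 → |·| = √(4²+1647²) = √2712625 ≈ 1647, ∠ = arctan(1647/4) ≈ 89.86°
pole (s+750): 750 + j1647 → |·| = √(750²+1647²) = √3275109 ≈ 1809.7, ∠ = arctan(1647/750) ≈ 65.52°
pole at origin: |s| = 1647, ∠ = 90.00° (in denominator)
|T| = 50 · 1702.2 / 4.909e+09 ≈ 1.7338e-05
Gain = 20 log₁₀(1.7338e-05) ≈ -95.22 dB
∠T = 75.37° − 245.38° = -170.01°

-95.2 dB, -170.0°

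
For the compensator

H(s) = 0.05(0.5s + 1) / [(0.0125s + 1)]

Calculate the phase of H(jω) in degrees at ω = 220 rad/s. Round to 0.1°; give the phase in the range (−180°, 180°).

At ω = 220 rad/s:
zero (1 + j220·0.5) = 1 + j110 → |·| ≈ 110, ∠ ≈ 89.48°
pole (1 + j220·0.0125) = 1 + j2.75 → |·| ≈ 2.9262, ∠ ≈ 70.02°
∠H = (89.48°) − (70.02°) = 19.46°

19.5°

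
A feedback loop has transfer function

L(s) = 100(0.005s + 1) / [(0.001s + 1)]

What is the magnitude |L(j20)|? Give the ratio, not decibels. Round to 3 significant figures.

100

At ω = 20 rad/s:
zero (1 + j20·0.005) = 1 + j0.1 → |·| ≈ 1.005, ∠ ≈ 5.71°
pole (1 + j20·0.001) = 1 + j0.02 → |·| ≈ 1.0002, ∠ ≈ 1.15°
|L| = 100 · 1.005 / (1.0002) ≈ 100.48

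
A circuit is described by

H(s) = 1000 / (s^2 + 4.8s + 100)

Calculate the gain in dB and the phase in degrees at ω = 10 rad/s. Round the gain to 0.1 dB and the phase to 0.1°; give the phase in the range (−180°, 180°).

At s = jω = j10:
quadratic: (j10)² + 4.8·j10 + 100 = 0 + j48 → |·| ≈ 48, ∠ ≈ 90.00°
|H| = 1000 / 48 ≈ 20.833
Gain = 20 log₁₀(20.833) ≈ 26.38 dB
∠H = 0.00° − 90.00° = -90.00°

26.4 dB, -90.0°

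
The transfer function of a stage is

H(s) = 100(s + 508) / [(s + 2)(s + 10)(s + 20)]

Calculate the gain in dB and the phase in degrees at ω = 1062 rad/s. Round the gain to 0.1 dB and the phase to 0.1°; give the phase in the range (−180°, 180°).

-80.2 dB, 156.2°

At s = jω = j1062:
zero (s+508): 508 + j1062 → |·| = √(508²+1062²) = √1385908 ≈ 1177.2, ∠ = arctan(1062/508) ≈ 64.44°
pole (s+2): 2 + j1062 → |·| = √(2²+1062²) = √1127848 ≈ 1062, ∠ = arctan(1062/2) ≈ 89.89°
pole (s+10): 10 + j1062 → |·| = √(10²+1062²) = √1127944 ≈ 1062, ∠ = arctan(1062/10) ≈ 89.46°
pole (s+20): 20 + j1062 → |·| = √(20²+1062²) = √1128244 ≈ 1062.2, ∠ = arctan(1062/20) ≈ 88.92°
|H| = 100 · 1177.2 / 1.198e+09 ≈ 9.8264e-05
Gain = 20 log₁₀(9.8264e-05) ≈ -80.15 dB
∠H = 64.44° − 268.27° = -203.83° ≡ 156.17° (principal value)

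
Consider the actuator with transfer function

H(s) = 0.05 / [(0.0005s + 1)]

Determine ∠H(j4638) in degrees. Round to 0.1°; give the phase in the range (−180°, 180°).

-66.7°

At ω = 4638 rad/s:
pole (1 + j4638·0.0005) = 1 + j2.319 → |·| ≈ 2.5254, ∠ ≈ 66.67°
∠H = (0°) − (66.67°) = -66.67°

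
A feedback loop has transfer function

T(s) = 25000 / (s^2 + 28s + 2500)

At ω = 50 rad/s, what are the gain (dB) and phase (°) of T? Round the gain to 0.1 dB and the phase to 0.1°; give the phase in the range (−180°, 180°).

25.0 dB, -90.0°

At s = jω = j50:
quadratic: (j50)² + 28·j50 + 2500 = 0 + j1400 → |·| ≈ 1400, ∠ ≈ 90.00°
|T| = 25000 / 1400 ≈ 17.857
Gain = 20 log₁₀(17.857) ≈ 25.04 dB
∠T = 0.00° − 90.00° = -90.00°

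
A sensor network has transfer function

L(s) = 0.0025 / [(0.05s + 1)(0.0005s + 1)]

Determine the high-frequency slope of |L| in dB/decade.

-40 dB/decade

Each pole contributes −20 dB/decade at high frequency; each zero contributes +20 dB/decade.
Net: 0 zero(s) − 2 pole(s) → -40 dB/decade.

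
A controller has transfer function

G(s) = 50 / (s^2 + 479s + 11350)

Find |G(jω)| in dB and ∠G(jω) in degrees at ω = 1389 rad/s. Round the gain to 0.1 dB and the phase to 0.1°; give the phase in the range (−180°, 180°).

Substitute s = j1389:
Numerator: 50 = 50 + j0
Denominator: (j1389)^2 + 479(j1389) + 11350 = -1917971 + j665331
|N| = √(50² + 0²) ≈ 50, ∠N ≈ 0.00°
|D| = √(1917971² + 665331²) ≈ 2.0301e+06, ∠D ≈ 160.87°
|G| = 50 / 2.0301e+06 ≈ 2.4629e-05
Gain = 20 log₁₀(2.4629e-05) ≈ -92.17 dB
∠G = 0.00° − 160.87° = -160.87°

-92.2 dB, -160.9°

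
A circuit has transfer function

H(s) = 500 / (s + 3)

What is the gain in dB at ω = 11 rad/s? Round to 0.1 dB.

Substitute s = j11:
Numerator: 500 = 500 + j0
Denominator: (j11) + 3 = 3 + j11
|N| = √(500² + 0²) ≈ 500, ∠N ≈ 0.00°
|D| = √(3² + 11²) ≈ 11.402, ∠D ≈ 74.74°
|H| = 500 / 11.402 ≈ 43.852
Gain = 20 log₁₀(43.852) ≈ 32.84 dB

32.8 dB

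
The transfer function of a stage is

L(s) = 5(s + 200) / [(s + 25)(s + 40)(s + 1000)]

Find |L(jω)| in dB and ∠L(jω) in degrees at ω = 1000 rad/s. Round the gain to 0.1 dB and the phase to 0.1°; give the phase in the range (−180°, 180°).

-108.9 dB, -142.6°

At s = jω = j1000:
zero (s+200): 200 + j1000 → |·| = √(200²+1000²) = √1040000 ≈ 1019.8, ∠ = arctan(1000/200) ≈ 78.69°
pole (s+25): 25 + j1000 → |·| = √(25²+1000²) = √1000625 ≈ 1000.3, ∠ = arctan(1000/25) ≈ 88.57°
pole (s+40): 40 + j1000 → |·| = √(40²+1000²) = √1001600 ≈ 1000.8, ∠ = arctan(1000/40) ≈ 87.71°
pole (s+1000): 1000 + j1000 → |·| = √(1000²+1000²) = √2000000 ≈ 1414.2, ∠ = arctan(1000/1000) ≈ 45.00°
|L| = 5 · 1019.8 / 1.4158e+09 ≈ 3.6015e-06
Gain = 20 log₁₀(3.6015e-06) ≈ -108.87 dB
∠L = 78.69° − 221.28° = -142.59°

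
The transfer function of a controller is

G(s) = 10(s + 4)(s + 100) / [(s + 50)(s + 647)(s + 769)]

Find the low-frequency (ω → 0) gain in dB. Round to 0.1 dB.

-75.9 dB

G(0) = 10·4·100 / (50·647·769) ≈ 0.00016079
20 log₁₀(0.00016079) ≈ -75.87 dB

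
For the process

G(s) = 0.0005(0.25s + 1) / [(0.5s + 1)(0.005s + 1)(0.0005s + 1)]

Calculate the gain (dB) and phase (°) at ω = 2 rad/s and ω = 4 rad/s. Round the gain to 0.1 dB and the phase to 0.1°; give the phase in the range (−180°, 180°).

At ω = 2 rad/s:
zero (1 + j2·0.25) = 1 + j0.5 → |·| ≈ 1.118, ∠ ≈ 26.57°
pole (1 + j2·0.5) = 1 + j1 → |·| ≈ 1.4142, ∠ ≈ 45.00°
pole (1 + j2·0.005) = 1 + j0.01 → |·| ≈ 1, ∠ ≈ 0.57°
pole (1 + j2·0.0005) = 1 + j0.001 → |·| ≈ 1, ∠ ≈ 0.06°
|G| = 0.0005 · 1.118 / (1.4142 · 1 · 1) ≈ 0.00039528
Gain = 20 log₁₀(0.00039528) ≈ -68.06 dB
∠G = (26.57°) − (45.00° + 0.57° + 0.06°) = -19.06°

At ω = 4 rad/s:
zero (1 + j4·0.25) = 1 + j1 → |·| ≈ 1.4142, ∠ ≈ 45.00°
pole (1 + j4·0.5) = 1 + j2 → |·| ≈ 2.2361, ∠ ≈ 63.43°
pole (1 + j4·0.005) = 1 + j0.02 → |·| ≈ 1.0002, ∠ ≈ 1.15°
pole (1 + j4·0.0005) = 1 + j0.002 → |·| ≈ 1, ∠ ≈ 0.11°
|G| = 0.0005 · 1.4142 / (2.2361 · 1.0002 · 1) ≈ 0.00031616
Gain = 20 log₁₀(0.00031616) ≈ -70.00 dB
∠G = (45.00°) − (63.43° + 1.15° + 0.11°) = -19.69°

ω = 2: -68.1 dB, -19.1°; ω = 4: -70.0 dB, -19.7°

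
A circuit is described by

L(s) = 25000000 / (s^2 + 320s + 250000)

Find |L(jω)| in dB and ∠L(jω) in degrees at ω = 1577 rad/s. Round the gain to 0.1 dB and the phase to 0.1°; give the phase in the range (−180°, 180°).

At s = jω = j1577:
quadratic: (j1577)² + 320·j1577 + 250000 = -2236929 + j504640 → |·| ≈ 2.2931e+06, ∠ ≈ 167.29°
|L| = 25000000 / 2.2931e+06 ≈ 10.902
Gain = 20 log₁₀(10.902) ≈ 20.75 dB
∠L = 0.00° − 167.29° = -167.29°

20.8 dB, -167.3°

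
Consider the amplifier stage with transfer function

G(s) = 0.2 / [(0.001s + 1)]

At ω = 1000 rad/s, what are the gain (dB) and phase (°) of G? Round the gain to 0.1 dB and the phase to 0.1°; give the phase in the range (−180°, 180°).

-17.0 dB, -45.0°

At ω = 1000 rad/s:
pole (1 + j1000·0.001) = 1 + j1 → |·| ≈ 1.4142, ∠ ≈ 45.00°
|G| = 0.2 · 1 / (1.4142) ≈ 0.14142
Gain = 20 log₁₀(0.14142) ≈ -16.99 dB
∠G = (0°) − (45.00°) = -45.00°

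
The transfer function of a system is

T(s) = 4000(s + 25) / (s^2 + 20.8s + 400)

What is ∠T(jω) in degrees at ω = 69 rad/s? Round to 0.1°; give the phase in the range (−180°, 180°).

At s = jω = j69:
zero (s+25): 25 + j69 → |·| = √(25²+69²) = √5386 ≈ 73.389, ∠ = arctan(69/25) ≈ 70.08°
quadratic: (j69)² + 20.8·j69 + 400 = -4361 + j1435.2 → |·| ≈ 4591.1, ∠ ≈ 161.78°
∠T = 70.08° − 161.78° = -91.70°

-91.7°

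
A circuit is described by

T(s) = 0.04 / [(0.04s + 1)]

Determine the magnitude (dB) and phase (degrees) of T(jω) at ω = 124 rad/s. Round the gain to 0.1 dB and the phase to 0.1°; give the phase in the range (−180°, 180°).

-42.0 dB, -78.6°

At ω = 124 rad/s:
pole (1 + j124·0.04) = 1 + j4.96 → |·| ≈ 5.0598, ∠ ≈ 78.60°
|T| = 0.04 · 1 / (5.0598) ≈ 0.0079055
Gain = 20 log₁₀(0.0079055) ≈ -42.04 dB
∠T = (0°) − (78.60°) = -78.60°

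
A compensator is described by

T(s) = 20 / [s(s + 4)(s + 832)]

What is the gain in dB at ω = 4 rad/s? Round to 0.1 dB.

At s = jω = j4:
pole (s+4): 4 + j4 → |·| = √(4²+4²) = √32 ≈ 5.6569, ∠ = arctan(4/4) ≈ 45.00°
pole (s+832): 832 + j4 → |·| = √(832²+4²) = √692240 ≈ 832.01, ∠ = arctan(4/832) ≈ 0.28°
pole at origin: |s| = 4, ∠ = 90.00° (in denominator)
|T| = 20 / 18826 ≈ 0.0010624
Gain = 20 log₁₀(0.0010624) ≈ -59.47 dB

-59.5 dB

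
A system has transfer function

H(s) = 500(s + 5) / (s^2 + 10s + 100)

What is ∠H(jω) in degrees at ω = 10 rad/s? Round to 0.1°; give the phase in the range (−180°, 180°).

-26.6°

At s = jω = j10:
zero (s+5): 5 + j10 → |·| = √(5²+10²) = √125 ≈ 11.18, ∠ = arctan(10/5) ≈ 63.43°
quadratic: (j10)² + 10·j10 + 100 = 0 + j100 → |·| ≈ 100, ∠ ≈ 90.00°
∠H = 63.43° − 90.00° = -26.57°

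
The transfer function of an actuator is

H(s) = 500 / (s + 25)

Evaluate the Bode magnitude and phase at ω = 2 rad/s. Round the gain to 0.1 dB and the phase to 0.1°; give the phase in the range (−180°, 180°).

26.0 dB, -4.6°

Substitute s = j2:
Numerator: 500 = 500 + j0
Denominator: (j2) + 25 = 25 + j2
|N| = √(500² + 0²) ≈ 500, ∠N ≈ 0.00°
|D| = √(25² + 2²) ≈ 25.08, ∠D ≈ 4.57°
|H| = 500 / 25.08 ≈ 19.936
Gain = 20 log₁₀(19.936) ≈ 25.99 dB
∠H = 0.00° − 4.57° = -4.57°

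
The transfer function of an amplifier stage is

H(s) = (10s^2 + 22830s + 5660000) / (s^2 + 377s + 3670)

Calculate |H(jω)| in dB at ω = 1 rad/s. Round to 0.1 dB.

Substitute s = j1:
Numerator: 10(j1)^2 + 22830(j1) + 5660000 = 5659990 + j22830
Denominator: (j1)^2 + 377(j1) + 3670 = 3669 + j377
|N| = √(5659990² + 22830²) ≈ 5.66e+06, ∠N ≈ 0.23°
|D| = √(3669² + 377²) ≈ 3688.3, ∠D ≈ 5.87°
|H| = 5.66e+06 / 3688.3 ≈ 1534.6
Gain = 20 log₁₀(1534.6) ≈ 63.72 dB

63.7 dB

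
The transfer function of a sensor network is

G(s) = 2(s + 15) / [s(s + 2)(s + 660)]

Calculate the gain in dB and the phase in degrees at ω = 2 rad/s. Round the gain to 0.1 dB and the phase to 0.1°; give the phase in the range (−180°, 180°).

-41.8 dB, -127.6°

At s = jω = j2:
zero (s+15): 15 + j2 → |·| = √(15²+2²) = √229 ≈ 15.133, ∠ = arctan(2/15) ≈ 7.59°
pole (s+2): 2 + j2 → |·| = √(2²+2²) = √8 ≈ 2.8284, ∠ = arctan(2/2) ≈ 45.00°
pole (s+660): 660 + j2 → |·| = √(660²+2²) = √435604 ≈ 660, ∠ = arctan(2/660) ≈ 0.17°
pole at origin: |s| = 2, ∠ = 90.00° (in denominator)
|G| = 2 · 15.133 / 3733.5 ≈ 0.0081066
Gain = 20 log₁₀(0.0081066) ≈ -41.82 dB
∠G = 7.59° − 135.17° = -127.58°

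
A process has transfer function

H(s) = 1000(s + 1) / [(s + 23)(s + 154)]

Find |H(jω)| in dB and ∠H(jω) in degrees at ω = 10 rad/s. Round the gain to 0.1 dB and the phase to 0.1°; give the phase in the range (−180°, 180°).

At s = jω = j10:
zero (s+1): 1 + j10 → |·| = √(1²+10²) = √101 ≈ 10.05, ∠ = arctan(10/1) ≈ 84.29°
pole (s+23): 23 + j10 → |·| = √(23²+10²) = √629 ≈ 25.08, ∠ = arctan(10/23) ≈ 23.50°
pole (s+154): 154 + j10 → |·| = √(154²+10²) = √23816 ≈ 154.32, ∠ = arctan(10/154) ≈ 3.72°
|H| = 1000 · 10.05 / 3870.3 ≈ 2.5967
Gain = 20 log₁₀(2.5967) ≈ 8.29 dB
∠H = 84.29° − 27.22° = 57.07°

8.3 dB, 57.1°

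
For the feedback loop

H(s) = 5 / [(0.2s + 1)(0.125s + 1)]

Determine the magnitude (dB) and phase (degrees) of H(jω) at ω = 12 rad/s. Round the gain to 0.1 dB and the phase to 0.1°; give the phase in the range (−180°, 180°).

0.6 dB, -123.7°

At ω = 12 rad/s:
pole (1 + j12·0.2) = 1 + j2.4 → |·| ≈ 2.6, ∠ ≈ 67.38°
pole (1 + j12·0.125) = 1 + j1.5 → |·| ≈ 1.8028, ∠ ≈ 56.31°
|H| = 5 · 1 / (2.6 · 1.8028) ≈ 1.0667
Gain = 20 log₁₀(1.0667) ≈ 0.56 dB
∠H = (0°) − (67.38° + 56.31°) = -123.69°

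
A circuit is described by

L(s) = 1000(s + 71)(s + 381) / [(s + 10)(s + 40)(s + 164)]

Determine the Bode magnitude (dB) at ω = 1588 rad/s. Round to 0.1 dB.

At s = jω = j1588:
zero (s+71): 71 + j1588 → |·| = √(71²+1588²) = √2526785 ≈ 1589.6, ∠ = arctan(1588/71) ≈ 87.44°
zero (s+381): 381 + j1588 → |·| = √(381²+1588²) = √2666905 ≈ 1633.1, ∠ = arctan(1588/381) ≈ 76.51°
pole (s+10): 10 + j1588 → |·| = √(10²+1588²) = √2521844 ≈ 1588, ∠ = arctan(1588/10) ≈ 89.64°
pole (s+40): 40 + j1588 → |·| = √(40²+1588²) = √2523344 ≈ 1588.5, ∠ = arctan(1588/40) ≈ 88.56°
pole (s+164): 164 + j1588 → |·| = √(164²+1588²) = √2548640 ≈ 1596.4, ∠ = arctan(1588/164) ≈ 84.10°
|L| = 1000 · 2.596e+06 / 4.027e+09 ≈ 0.64465
Gain = 20 log₁₀(0.64465) ≈ -3.81 dB

-3.8 dB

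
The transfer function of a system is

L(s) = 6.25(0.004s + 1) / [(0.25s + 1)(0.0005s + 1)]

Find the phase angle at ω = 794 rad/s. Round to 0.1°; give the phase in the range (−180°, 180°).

At ω = 794 rad/s:
zero (1 + j794·0.004) = 1 + j3.176 → |·| ≈ 3.3297, ∠ ≈ 72.52°
pole (1 + j794·0.25) = 1 + j198.5 → |·| ≈ 198.5, ∠ ≈ 89.71°
pole (1 + j794·0.0005) = 1 + j0.397 → |·| ≈ 1.0759, ∠ ≈ 21.65°
∠L = (72.52°) − (89.71° + 21.65°) = -38.84°

-38.8°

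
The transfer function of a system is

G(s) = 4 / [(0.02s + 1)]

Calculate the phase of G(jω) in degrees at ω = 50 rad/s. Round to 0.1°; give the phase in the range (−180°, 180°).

-45.0°

At ω = 50 rad/s:
pole (1 + j50·0.02) = 1 + j1 → |·| ≈ 1.4142, ∠ ≈ 45.00°
∠G = (0°) − (45.00°) = -45.00°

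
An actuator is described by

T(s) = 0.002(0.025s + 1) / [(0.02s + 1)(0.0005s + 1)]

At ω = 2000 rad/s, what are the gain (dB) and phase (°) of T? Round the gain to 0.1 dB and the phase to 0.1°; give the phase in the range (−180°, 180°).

-55.1 dB, -44.7°

At ω = 2000 rad/s:
zero (1 + j2000·0.025) = 1 + j50 → |·| ≈ 50.01, ∠ ≈ 88.85°
pole (1 + j2000·0.02) = 1 + j40 → |·| ≈ 40.012, ∠ ≈ 88.57°
pole (1 + j2000·0.0005) = 1 + j1 → |·| ≈ 1.4142, ∠ ≈ 45.00°
|T| = 0.002 · 50.01 / (40.012 · 1.4142) ≈ 0.0017676
Gain = 20 log₁₀(0.0017676) ≈ -55.05 dB
∠T = (88.85°) − (88.57° + 45.00°) = -44.72°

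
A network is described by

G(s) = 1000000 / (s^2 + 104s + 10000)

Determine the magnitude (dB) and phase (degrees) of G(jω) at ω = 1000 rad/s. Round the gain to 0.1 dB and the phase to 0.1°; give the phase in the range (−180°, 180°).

0.0 dB, -174.0°

At s = jω = j1000:
quadratic: (j1000)² + 104·j1000 + 10000 = -990000 + j104000 → |·| ≈ 9.9545e+05, ∠ ≈ 174.00°
|G| = 1000000 / 9.9545e+05 ≈ 1.0046
Gain = 20 log₁₀(1.0046) ≈ 0.04 dB
∠G = 0.00° − 174.00° = -174.00°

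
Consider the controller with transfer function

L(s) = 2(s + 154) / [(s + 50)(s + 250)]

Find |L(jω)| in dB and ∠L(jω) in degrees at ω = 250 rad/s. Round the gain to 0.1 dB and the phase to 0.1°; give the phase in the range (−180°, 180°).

-43.7 dB, -65.3°

At s = jω = j250:
zero (s+154): 154 + j250 → |·| = √(154²+250²) = √86216 ≈ 293.63, ∠ = arctan(250/154) ≈ 58.37°
pole (s+50): 50 + j250 → |·| = √(50²+250²) = √65000 ≈ 254.95, ∠ = arctan(250/50) ≈ 78.69°
pole (s+250): 250 + j250 → |·| = √(250²+250²) = √125000 ≈ 353.55, ∠ = arctan(250/250) ≈ 45.00°
|L| = 2 · 293.63 / 90138 ≈ 0.0065151
Gain = 20 log₁₀(0.0065151) ≈ -43.72 dB
∠L = 58.37° − 123.69° = -65.32°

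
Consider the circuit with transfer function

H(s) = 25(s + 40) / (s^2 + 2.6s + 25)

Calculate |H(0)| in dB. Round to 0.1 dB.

H(0) = 25·40 / 25 = 40
20 log₁₀(40) ≈ 32.04 dB

32.0 dB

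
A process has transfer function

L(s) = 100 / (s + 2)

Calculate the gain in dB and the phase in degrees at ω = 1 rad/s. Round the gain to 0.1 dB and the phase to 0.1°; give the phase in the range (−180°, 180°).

33.0 dB, -26.6°

At s = jω = j1:
pole (s+2): 2 + j1 → |·| = √(2²+1²) = √5 ≈ 2.2361, ∠ = arctan(1/2) ≈ 26.57°
|L| = 100 / 2.2361 ≈ 44.721
Gain = 20 log₁₀(44.721) ≈ 33.01 dB
∠L = 0.00° − 26.57° = -26.57°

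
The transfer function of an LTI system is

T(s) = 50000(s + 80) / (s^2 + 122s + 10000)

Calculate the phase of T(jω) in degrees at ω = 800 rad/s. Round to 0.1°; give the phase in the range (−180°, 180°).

At s = jω = j800:
zero (s+80): 80 + j800 → |·| = √(80²+800²) = √646400 ≈ 803.99, ∠ = arctan(800/80) ≈ 84.29°
quadratic: (j800)² + 122·j800 + 10000 = -630000 + j97600 → |·| ≈ 6.3752e+05, ∠ ≈ 171.19°
∠T = 84.29° − 171.19° = -86.90°

-86.9°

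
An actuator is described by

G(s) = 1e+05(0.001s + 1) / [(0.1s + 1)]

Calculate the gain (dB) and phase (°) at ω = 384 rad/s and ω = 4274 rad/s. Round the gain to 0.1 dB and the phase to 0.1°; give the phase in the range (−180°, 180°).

ω = 384: 68.9 dB, -67.5°; ω = 4274: 60.2 dB, -13.0°

At ω = 384 rad/s:
zero (1 + j384·0.001) = 1 + j0.384 → |·| ≈ 1.0712, ∠ ≈ 21.01°
pole (1 + j384·0.1) = 1 + j38.4 → |·| ≈ 38.413, ∠ ≈ 88.51°
|G| = 1e+05 · 1.0712 / (38.413) ≈ 2788.6
Gain = 20 log₁₀(2788.6) ≈ 68.91 dB
∠G = (21.01°) − (88.51°) = -67.50°

At ω = 4274 rad/s:
zero (1 + j4274·0.001) = 1 + j4.274 → |·| ≈ 4.3894, ∠ ≈ 76.83°
pole (1 + j4274·0.1) = 1 + j427.4 → |·| ≈ 427.4, ∠ ≈ 89.87°
|G| = 1e+05 · 4.3894 / (427.4) ≈ 1027
Gain = 20 log₁₀(1027) ≈ 60.23 dB
∠G = (76.83°) − (89.87°) = -13.04°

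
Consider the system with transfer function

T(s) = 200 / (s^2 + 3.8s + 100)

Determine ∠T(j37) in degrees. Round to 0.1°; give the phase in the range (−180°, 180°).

At s = jω = j37:
quadratic: (j37)² + 3.8·j37 + 100 = -1269 + j140.6 → |·| ≈ 1276.8, ∠ ≈ 173.68°
∠T = 0.00° − 173.68° = -173.68°

-173.7°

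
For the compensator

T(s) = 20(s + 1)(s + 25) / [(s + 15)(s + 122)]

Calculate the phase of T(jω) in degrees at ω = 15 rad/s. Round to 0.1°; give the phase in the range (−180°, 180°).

At s = jω = j15:
zero (s+1): 1 + j15 → |·| = √(1²+15²) = √226 ≈ 15.033, ∠ = arctan(15/1) ≈ 86.19°
zero (s+25): 25 + j15 → |·| = √(25²+15²) = √850 ≈ 29.155, ∠ = arctan(15/25) ≈ 30.96°
pole (s+15): 15 + j15 → |·| = √(15²+15²) = √450 ≈ 21.213, ∠ = arctan(15/15) ≈ 45.00°
pole (s+122): 122 + j15 → |·| = √(122²+15²) = √15109 ≈ 122.92, ∠ = arctan(15/122) ≈ 7.01°
∠T = 117.15° − 52.01° = 65.14°

65.1°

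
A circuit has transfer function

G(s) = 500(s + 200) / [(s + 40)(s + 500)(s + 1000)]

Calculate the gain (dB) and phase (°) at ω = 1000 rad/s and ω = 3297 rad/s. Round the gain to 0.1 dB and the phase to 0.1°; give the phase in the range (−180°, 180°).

ω = 1000: -69.8 dB, -117.5°; ω = 3297: -87.2 dB, -157.3°

At s = jω = j1000:
zero (s+200): 200 + j1000 → |·| = √(200²+1000²) = √1040000 ≈ 1019.8, ∠ = arctan(1000/200) ≈ 78.69°
pole (s+40): 40 + j1000 → |·| = √(40²+1000²) = √1001600 ≈ 1000.8, ∠ = arctan(1000/40) ≈ 87.71°
pole (s+500): 500 + j1000 → |·| = √(500²+1000²) = √1250000 ≈ 1118, ∠ = arctan(1000/500) ≈ 63.43°
pole (s+1000): 1000 + j1000 → |·| = √(1000²+1000²) = √2000000 ≈ 1414.2, ∠ = arctan(1000/1000) ≈ 45.00°
|G| = 500 · 1019.8 / 1.5823e+09 ≈ 0.00032225
Gain = 20 log₁₀(0.00032225) ≈ -69.84 dB
∠G = 78.69° − 196.14° = -117.45°

At s = jω = j3297:
zero (s+200): 200 + j3297 → |·| = √(200²+3297²) = √10910209 ≈ 3303.1, ∠ = arctan(3297/200) ≈ 86.53°
pole (s+40): 40 + j3297 → |·| = √(40²+3297²) = √10871809 ≈ 3297.2, ∠ = arctan(3297/40) ≈ 89.30°
pole (s+500): 500 + j3297 → |·| = √(500²+3297²) = √11120209 ≈ 3334.7, ∠ = arctan(3297/500) ≈ 81.38°
pole (s+1000): 1000 + j3297 → |·| = √(1000²+3297²) = √11870209 ≈ 3445.3, ∠ = arctan(3297/1000) ≈ 73.13°
|G| = 500 · 3303.1 / 3.7882e+10 ≈ 4.3597e-05
Gain = 20 log₁₀(4.3597e-05) ≈ -87.21 dB
∠G = 86.53° − 243.81° = -157.28°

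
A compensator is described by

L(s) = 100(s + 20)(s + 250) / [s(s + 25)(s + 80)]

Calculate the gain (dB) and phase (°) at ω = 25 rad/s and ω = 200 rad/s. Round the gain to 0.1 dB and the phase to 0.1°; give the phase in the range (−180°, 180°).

ω = 25: 20.7 dB, -95.3°; ω = 200: -2.6 dB, -118.1°

At s = jω = j25:
zero (s+20): 20 + j25 → |·| = √(20²+25²) = √1025 ≈ 32.016, ∠ = arctan(25/20) ≈ 51.34°
zero (s+250): 250 + j25 → |·| = √(250²+25²) = √63125 ≈ 251.25, ∠ = arctan(25/250) ≈ 5.71°
pole (s+25): 25 + j25 → |·| = √(25²+25²) = √1250 ≈ 35.355, ∠ = arctan(25/25) ≈ 45.00°
pole (s+80): 80 + j25 → |·| = √(80²+25²) = √7025 ≈ 83.815, ∠ = arctan(25/80) ≈ 17.35°
pole at origin: |s| = 25, ∠ = 90.00° (in denominator)
|L| = 100 · 8044 / 74082 ≈ 10.858
Gain = 20 log₁₀(10.858) ≈ 20.71 dB
∠L = 57.05° − 152.35° = -95.30°

At s = jω = j200:
zero (s+20): 20 + j200 → |·| = √(20²+200²) = √40400 ≈ 201, ∠ = arctan(200/20) ≈ 84.29°
zero (s+250): 250 + j200 → |·| = √(250²+200²) = √102500 ≈ 320.16, ∠ = arctan(200/250) ≈ 38.66°
pole (s+25): 25 + j200 → |·| = √(25²+200²) = √40625 ≈ 201.56, ∠ = arctan(200/25) ≈ 82.87°
pole (s+80): 80 + j200 → |·| = √(80²+200²) = √46400 ≈ 215.41, ∠ = arctan(200/80) ≈ 68.20°
pole at origin: |s| = 200, ∠ = 90.00° (in denominator)
|L| = 100 · 64352 / 8.6836e+06 ≈ 0.74108
Gain = 20 log₁₀(0.74108) ≈ -2.60 dB
∠L = 122.95° − 241.07° = -118.12°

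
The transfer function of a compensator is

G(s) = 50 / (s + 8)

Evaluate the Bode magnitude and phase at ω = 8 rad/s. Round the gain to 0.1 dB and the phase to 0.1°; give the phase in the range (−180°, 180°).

Substitute s = j8:
Numerator: 50 = 50 + j0
Denominator: (j8) + 8 = 8 + j8
|N| = √(50² + 0²) ≈ 50, ∠N ≈ 0.00°
|D| = √(8² + 8²) ≈ 11.314, ∠D ≈ 45.00°
|G| = 50 / 11.314 ≈ 4.4193
Gain = 20 log₁₀(4.4193) ≈ 12.91 dB
∠G = 0.00° − 45.00° = -45.00°

12.9 dB, -45.0°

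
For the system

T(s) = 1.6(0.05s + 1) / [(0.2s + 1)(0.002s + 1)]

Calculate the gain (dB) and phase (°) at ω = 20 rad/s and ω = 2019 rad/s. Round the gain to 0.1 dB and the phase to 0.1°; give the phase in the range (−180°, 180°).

At ω = 20 rad/s:
zero (1 + j20·0.05) = 1 + j1 → |·| ≈ 1.4142, ∠ ≈ 45.00°
pole (1 + j20·0.2) = 1 + j4 → |·| ≈ 4.1231, ∠ ≈ 75.96°
pole (1 + j20·0.002) = 1 + j0.04 → |·| ≈ 1.0008, ∠ ≈ 2.29°
|T| = 1.6 · 1.4142 / (4.1231 · 1.0008) ≈ 0.54835
Gain = 20 log₁₀(0.54835) ≈ -5.22 dB
∠T = (45.00°) − (75.96° + 2.29°) = -33.25°

At ω = 2019 rad/s:
zero (1 + j2019·0.05) = 1 + j100.95 → |·| ≈ 100.95, ∠ ≈ 89.43°
pole (1 + j2019·0.2) = 1 + j403.8 → |·| ≈ 403.8, ∠ ≈ 89.86°
pole (1 + j2019·0.002) = 1 + j4.038 → |·| ≈ 4.16, ∠ ≈ 76.09°
|T| = 1.6 · 100.95 / (403.8 · 4.16) ≈ 0.096154
Gain = 20 log₁₀(0.096154) ≈ -20.34 dB
∠T = (89.43°) − (89.86° + 76.09°) = -76.52°

ω = 20: -5.2 dB, -33.3°; ω = 2019: -20.3 dB, -76.5°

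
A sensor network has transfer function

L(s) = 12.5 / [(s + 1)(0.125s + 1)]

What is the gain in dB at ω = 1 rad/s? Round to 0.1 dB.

18.9 dB

At ω = 1 rad/s:
pole (1 + j1·1) = 1 + j1 → |·| ≈ 1.4142, ∠ ≈ 45.00°
pole (1 + j1·0.125) = 1 + j0.125 → |·| ≈ 1.0078, ∠ ≈ 7.13°
|L| = 12.5 · 1 / (1.4142 · 1.0078) ≈ 8.7705
Gain = 20 log₁₀(8.7705) ≈ 18.86 dB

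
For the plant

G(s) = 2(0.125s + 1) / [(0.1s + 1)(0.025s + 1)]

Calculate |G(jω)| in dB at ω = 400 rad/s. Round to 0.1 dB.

At ω = 400 rad/s:
zero (1 + j400·0.125) = 1 + j50 → |·| ≈ 50.01, ∠ ≈ 88.85°
pole (1 + j400·0.1) = 1 + j40 → |·| ≈ 40.012, ∠ ≈ 88.57°
pole (1 + j400·0.025) = 1 + j10 → |·| ≈ 10.05, ∠ ≈ 84.29°
|G| = 2 · 50.01 / (40.012 · 10.05) ≈ 0.24873
Gain = 20 log₁₀(0.24873) ≈ -12.09 dB

-12.1 dB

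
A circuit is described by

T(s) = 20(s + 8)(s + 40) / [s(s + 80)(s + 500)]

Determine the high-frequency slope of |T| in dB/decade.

-20 dB/decade

Each pole contributes −20 dB/decade at high frequency; each zero contributes +20 dB/decade.
Net: 2 zero(s) − 3 pole(s) → -20 dB/decade.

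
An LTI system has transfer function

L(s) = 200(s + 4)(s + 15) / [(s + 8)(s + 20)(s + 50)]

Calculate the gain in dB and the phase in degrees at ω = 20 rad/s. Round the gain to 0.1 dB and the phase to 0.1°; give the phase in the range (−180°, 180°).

9.9 dB, -3.2°

At s = jω = j20:
zero (s+4): 4 + j20 → |·| = √(4²+20²) = √416 ≈ 20.396, ∠ = arctan(20/4) ≈ 78.69°
zero (s+15): 15 + j20 → |·| = √(15²+20²) = √625 ≈ 25, ∠ = arctan(20/15) ≈ 53.13°
pole (s+8): 8 + j20 → |·| = √(8²+20²) = √464 ≈ 21.541, ∠ = arctan(20/8) ≈ 68.20°
pole (s+20): 20 + j20 → |·| = √(20²+20²) = √800 ≈ 28.284, ∠ = arctan(20/20) ≈ 45.00°
pole (s+50): 50 + j20 → |·| = √(50²+20²) = √2900 ≈ 53.852, ∠ = arctan(20/50) ≈ 21.80°
|L| = 200 · 509.9 / 32810 ≈ 3.1082
Gain = 20 log₁₀(3.1082) ≈ 9.85 dB
∠L = 131.82° − 135.00° = -3.18°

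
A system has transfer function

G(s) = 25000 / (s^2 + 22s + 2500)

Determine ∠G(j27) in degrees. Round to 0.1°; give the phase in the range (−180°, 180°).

-18.5°

At s = jω = j27:
quadratic: (j27)² + 22·j27 + 2500 = 1771 + j594 → |·| ≈ 1868, ∠ ≈ 18.54°
∠G = 0.00° − 18.54° = -18.54°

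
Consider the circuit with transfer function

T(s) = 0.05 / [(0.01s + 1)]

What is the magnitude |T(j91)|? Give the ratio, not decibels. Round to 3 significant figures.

At ω = 91 rad/s:
pole (1 + j91·0.01) = 1 + j0.91 → |·| ≈ 1.3521, ∠ ≈ 42.30°
|T| = 0.05 · 1 / (1.3521) ≈ 0.03698

0.0370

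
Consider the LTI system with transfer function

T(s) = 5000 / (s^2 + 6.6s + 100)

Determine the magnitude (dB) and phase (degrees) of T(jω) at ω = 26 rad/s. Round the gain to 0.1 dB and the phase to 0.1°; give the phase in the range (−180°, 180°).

At s = jω = j26:
quadratic: (j26)² + 6.6·j26 + 100 = -576 + j171.6 → |·| ≈ 601.02, ∠ ≈ 163.41°
|T| = 5000 / 601.02 ≈ 8.3192
Gain = 20 log₁₀(8.3192) ≈ 18.40 dB
∠T = 0.00° − 163.41° = -163.41°

18.4 dB, -163.4°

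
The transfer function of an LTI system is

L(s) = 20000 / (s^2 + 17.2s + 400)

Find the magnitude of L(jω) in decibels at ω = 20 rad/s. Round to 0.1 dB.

At s = jω = j20:
quadratic: (j20)² + 17.2·j20 + 400 = 0 + j344 → |·| ≈ 344, ∠ ≈ 90.00°
|L| = 20000 / 344 ≈ 58.14
Gain = 20 log₁₀(58.14) ≈ 35.29 dB

35.3 dB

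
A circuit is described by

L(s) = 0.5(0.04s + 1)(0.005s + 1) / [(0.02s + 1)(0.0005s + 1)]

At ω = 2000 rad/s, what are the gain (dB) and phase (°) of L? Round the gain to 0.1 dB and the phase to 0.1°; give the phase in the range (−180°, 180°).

At ω = 2000 rad/s:
zero (1 + j2000·0.04) = 1 + j80 → |·| ≈ 80.006, ∠ ≈ 89.28°
zero (1 + j2000·0.005) = 1 + j10 → |·| ≈ 10.05, ∠ ≈ 84.29°
pole (1 + j2000·0.02) = 1 + j40 → |·| ≈ 40.012, ∠ ≈ 88.57°
pole (1 + j2000·0.0005) = 1 + j1 → |·| ≈ 1.4142, ∠ ≈ 45.00°
|L| = 0.5 · 80.006 · 10.05 / (40.012 · 1.4142) ≈ 7.1049
Gain = 20 log₁₀(7.1049) ≈ 17.03 dB
∠L = (89.28° + 84.29°) − (88.57° + 45.00°) = 40.00°

17.0 dB, 40.0°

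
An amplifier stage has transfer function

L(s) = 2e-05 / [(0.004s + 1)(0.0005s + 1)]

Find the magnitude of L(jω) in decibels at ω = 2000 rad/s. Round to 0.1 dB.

-115.1 dB

At ω = 2000 rad/s:
pole (1 + j2000·0.004) = 1 + j8 → |·| ≈ 8.0623, ∠ ≈ 82.87°
pole (1 + j2000·0.0005) = 1 + j1 → |·| ≈ 1.4142, ∠ ≈ 45.00°
|L| = 2e-05 · 1 / (8.0623 · 1.4142) ≈ 1.7541e-06
Gain = 20 log₁₀(1.7541e-06) ≈ -115.12 dB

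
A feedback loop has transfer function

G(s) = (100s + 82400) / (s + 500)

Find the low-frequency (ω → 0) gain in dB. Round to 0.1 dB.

G(0) = 82400 / 500 = 164.8
20 log₁₀(164.8) ≈ 44.34 dB

44.3 dB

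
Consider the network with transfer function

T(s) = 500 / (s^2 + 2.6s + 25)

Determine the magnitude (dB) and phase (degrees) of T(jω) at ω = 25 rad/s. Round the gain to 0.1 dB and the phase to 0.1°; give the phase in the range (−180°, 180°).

At s = jω = j25:
quadratic: (j25)² + 2.6·j25 + 25 = -600 + j65 → |·| ≈ 603.51, ∠ ≈ 173.82°
|T| = 500 / 603.51 ≈ 0.82849
Gain = 20 log₁₀(0.82849) ≈ -1.63 dB
∠T = 0.00° − 173.82° = -173.82°

-1.6 dB, -173.8°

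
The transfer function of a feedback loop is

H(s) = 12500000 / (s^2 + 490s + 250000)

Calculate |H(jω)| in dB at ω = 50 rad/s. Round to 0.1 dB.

34.0 dB

At s = jω = j50:
quadratic: (j50)² + 490·j50 + 250000 = 247500 + j24500 → |·| ≈ 2.4871e+05, ∠ ≈ 5.65°
|H| = 12500000 / 2.4871e+05 ≈ 50.259
Gain = 20 log₁₀(50.259) ≈ 34.02 dB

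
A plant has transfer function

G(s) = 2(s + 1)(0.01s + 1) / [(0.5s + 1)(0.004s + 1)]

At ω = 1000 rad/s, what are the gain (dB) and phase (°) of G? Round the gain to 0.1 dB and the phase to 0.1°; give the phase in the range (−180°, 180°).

At ω = 1000 rad/s:
zero (1 + j1000·1) = 1 + j1000 → |·| ≈ 1000, ∠ ≈ 89.94°
zero (1 + j1000·0.01) = 1 + j10 → |·| ≈ 10.05, ∠ ≈ 84.29°
pole (1 + j1000·0.5) = 1 + j500 → |·| ≈ 500, ∠ ≈ 89.89°
pole (1 + j1000·0.004) = 1 + j4 → |·| ≈ 4.1231, ∠ ≈ 75.96°
|G| = 2 · 1000 · 10.05 / (500 · 4.1231) ≈ 9.7499
Gain = 20 log₁₀(9.7499) ≈ 19.78 dB
∠G = (89.94° + 84.29°) − (89.89° + 75.96°) = 8.38°

19.8 dB, 8.4°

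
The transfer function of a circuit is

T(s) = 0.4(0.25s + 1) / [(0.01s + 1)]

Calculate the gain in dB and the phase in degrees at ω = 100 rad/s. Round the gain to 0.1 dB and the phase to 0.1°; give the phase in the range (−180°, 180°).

At ω = 100 rad/s:
zero (1 + j100·0.25) = 1 + j25 → |·| ≈ 25.02, ∠ ≈ 87.71°
pole (1 + j100·0.01) = 1 + j1 → |·| ≈ 1.4142, ∠ ≈ 45.00°
|T| = 0.4 · 25.02 / (1.4142) ≈ 7.0768
Gain = 20 log₁₀(7.0768) ≈ 17.00 dB
∠T = (87.71°) − (45.00°) = 42.71°

17.0 dB, 42.7°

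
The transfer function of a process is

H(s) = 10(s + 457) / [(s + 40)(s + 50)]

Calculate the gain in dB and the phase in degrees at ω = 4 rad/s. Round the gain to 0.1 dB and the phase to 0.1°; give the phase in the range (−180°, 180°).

At s = jω = j4:
zero (s+457): 457 + j4 → |·| = √(457²+4²) = √208865 ≈ 457.02, ∠ = arctan(4/457) ≈ 0.50°
pole (s+40): 40 + j4 → |·| = √(40²+4²) = √1616 ≈ 40.2, ∠ = arctan(4/40) ≈ 5.71°
pole (s+50): 50 + j4 → |·| = √(50²+4²) = √2516 ≈ 50.16, ∠ = arctan(4/50) ≈ 4.57°
|H| = 10 · 457.02 / 2016.4 ≈ 2.2665
Gain = 20 log₁₀(2.2665) ≈ 7.11 dB
∠H = 0.50° − 10.28° = -9.78°

7.1 dB, -9.8°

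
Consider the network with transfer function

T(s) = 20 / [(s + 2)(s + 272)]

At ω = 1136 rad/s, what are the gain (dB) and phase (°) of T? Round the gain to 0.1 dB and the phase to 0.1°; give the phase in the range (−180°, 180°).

At s = jω = j1136:
pole (s+2): 2 + j1136 → |·| = √(2²+1136²) = √1290500 ≈ 1136, ∠ = arctan(1136/2) ≈ 89.90°
pole (s+272): 272 + j1136 → |·| = √(272²+1136²) = √1364480 ≈ 1168.1, ∠ = arctan(1136/272) ≈ 76.53°
|T| = 20 / 1.327e+06 ≈ 1.5072e-05
Gain = 20 log₁₀(1.5072e-05) ≈ -96.44 dB
∠T = 0.00° − 166.43° = -166.43°

-96.4 dB, -166.4°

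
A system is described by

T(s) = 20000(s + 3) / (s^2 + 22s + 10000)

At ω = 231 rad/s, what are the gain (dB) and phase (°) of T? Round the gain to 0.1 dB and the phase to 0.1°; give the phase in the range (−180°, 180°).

At s = jω = j231:
zero (s+3): 3 + j231 → |·| = √(3²+231²) = √53370 ≈ 231.02, ∠ = arctan(231/3) ≈ 89.26°
quadratic: (j231)² + 22·j231 + 10000 = -43361 + j5082 → |·| ≈ 43658, ∠ ≈ 173.32°
|T| = 20000 · 231.02 / 43658 ≈ 105.83
Gain = 20 log₁₀(105.83) ≈ 40.49 dB
∠T = 89.26° − 173.32° = -84.06°

40.5 dB, -84.1°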